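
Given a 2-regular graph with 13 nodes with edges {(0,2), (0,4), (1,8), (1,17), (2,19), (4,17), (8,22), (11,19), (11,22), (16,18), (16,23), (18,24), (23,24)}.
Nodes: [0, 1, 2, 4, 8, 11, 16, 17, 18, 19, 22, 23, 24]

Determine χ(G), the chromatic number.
χ(G) = 3

Clique number ω(G) = 2 (lower bound: χ ≥ ω).
Odd cycle [8, 22, 11, 19, 2, 0, 4, 17, 1] needs 3 colors (χ ≥ 3).
The coloring below uses 3 colors, so χ(G) = 3.
A valid 3-coloring: color 1: [0, 8, 11, 17, 18, 23]; color 2: [1, 4, 16, 19, 22, 24]; color 3: [2].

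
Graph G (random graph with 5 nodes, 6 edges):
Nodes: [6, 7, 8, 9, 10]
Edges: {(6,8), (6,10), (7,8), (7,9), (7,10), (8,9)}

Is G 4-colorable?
A valid 4-coloring: color 1: [8, 10]; color 2: [6, 7]; color 3: [9].
(χ(G) = 3 ≤ 4.)

Yes, G is 4-colorable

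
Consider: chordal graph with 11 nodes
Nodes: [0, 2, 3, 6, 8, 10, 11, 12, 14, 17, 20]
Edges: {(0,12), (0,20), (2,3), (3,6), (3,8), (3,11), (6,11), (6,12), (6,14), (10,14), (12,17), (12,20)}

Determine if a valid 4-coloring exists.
A valid 4-coloring: color 1: [0, 2, 6, 8, 10, 17]; color 2: [3, 12, 14]; color 3: [11, 20].
(χ(G) = 3 ≤ 4.)

Yes, G is 4-colorable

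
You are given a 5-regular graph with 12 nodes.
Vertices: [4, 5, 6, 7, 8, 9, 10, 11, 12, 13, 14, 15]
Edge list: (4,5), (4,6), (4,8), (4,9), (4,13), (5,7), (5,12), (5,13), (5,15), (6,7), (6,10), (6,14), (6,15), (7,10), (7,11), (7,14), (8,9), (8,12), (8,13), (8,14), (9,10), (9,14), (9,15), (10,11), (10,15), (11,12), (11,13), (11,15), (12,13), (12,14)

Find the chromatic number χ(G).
Clique number ω(G) = 3 (lower bound: χ ≥ ω).
Odd cycle [12, 14, 9, 4, 13] needs 3 colors (χ ≥ 3).
Vertex 8 is adjacent to every vertex of [4, 9, 12, 13, 14], which already need 3 colors among themselves, so 8 needs a new color (χ ≥ 4).
The coloring below uses 4 colors, so χ(G) = 4.
A valid 4-coloring: color 1: [6, 9, 12]; color 2: [10, 13, 14]; color 3: [5, 8, 11]; color 4: [4, 7, 15].

χ(G) = 4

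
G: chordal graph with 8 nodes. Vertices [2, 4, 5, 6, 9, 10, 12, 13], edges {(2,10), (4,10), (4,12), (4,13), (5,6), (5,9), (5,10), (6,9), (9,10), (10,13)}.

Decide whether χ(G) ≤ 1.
No, G is not 1-colorable

The clique on vertices [5, 9, 10] has size 3 > 1, so it alone needs 3 colors.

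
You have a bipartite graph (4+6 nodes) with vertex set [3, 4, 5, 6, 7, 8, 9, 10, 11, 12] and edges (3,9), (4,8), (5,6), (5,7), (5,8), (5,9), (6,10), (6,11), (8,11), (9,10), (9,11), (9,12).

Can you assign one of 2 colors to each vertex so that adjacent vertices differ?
A valid 2-coloring: color 1: [6, 7, 8, 9]; color 2: [3, 4, 5, 10, 11, 12].
(χ(G) = 2 ≤ 2.)

Yes, G is 2-colorable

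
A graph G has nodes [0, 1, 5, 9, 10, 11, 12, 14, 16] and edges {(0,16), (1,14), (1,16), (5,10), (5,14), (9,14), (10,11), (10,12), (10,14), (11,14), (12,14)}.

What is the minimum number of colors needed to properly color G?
χ(G) = 3

Clique number ω(G) = 3 (lower bound: χ ≥ ω).
The clique on [10, 11, 14] has size 3, forcing χ ≥ 3, and the coloring below uses 3 colors, so χ(G) = 3.
A valid 3-coloring: color 1: [14, 16]; color 2: [0, 1, 9, 10]; color 3: [5, 11, 12].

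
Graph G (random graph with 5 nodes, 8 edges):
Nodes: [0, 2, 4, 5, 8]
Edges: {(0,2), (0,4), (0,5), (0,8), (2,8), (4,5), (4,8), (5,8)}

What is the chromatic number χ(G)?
χ(G) = 4

Clique number ω(G) = 4 (lower bound: χ ≥ ω).
The clique on [0, 4, 5, 8] has size 4, forcing χ ≥ 4, and the coloring below uses 4 colors, so χ(G) = 4.
A valid 4-coloring: color 1: [8]; color 2: [0]; color 3: [2, 5]; color 4: [4].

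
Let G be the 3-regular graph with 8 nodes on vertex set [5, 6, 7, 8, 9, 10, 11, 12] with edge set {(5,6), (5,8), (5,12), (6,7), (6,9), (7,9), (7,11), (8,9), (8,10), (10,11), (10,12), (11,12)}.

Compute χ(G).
Clique number ω(G) = 3 (lower bound: χ ≥ ω).
The clique on [6, 7, 9] has size 3, forcing χ ≥ 3, and the coloring below uses 3 colors, so χ(G) = 3.
A valid 3-coloring: color 1: [5, 7, 10]; color 2: [6, 8, 12]; color 3: [9, 11].

χ(G) = 3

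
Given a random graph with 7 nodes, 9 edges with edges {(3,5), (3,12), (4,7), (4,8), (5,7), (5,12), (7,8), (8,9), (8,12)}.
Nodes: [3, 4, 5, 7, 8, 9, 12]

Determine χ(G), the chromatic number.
χ(G) = 3

Clique number ω(G) = 3 (lower bound: χ ≥ ω).
The clique on [4, 7, 8] has size 3, forcing χ ≥ 3, and the coloring below uses 3 colors, so χ(G) = 3.
A valid 3-coloring: color 1: [5, 8]; color 2: [3, 7, 9]; color 3: [4, 12].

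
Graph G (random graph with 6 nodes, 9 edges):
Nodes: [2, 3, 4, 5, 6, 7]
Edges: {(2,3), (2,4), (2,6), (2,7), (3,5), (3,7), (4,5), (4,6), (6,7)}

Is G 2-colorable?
No, G is not 2-colorable

The clique on vertices [2, 3, 7] has size 3 > 2, so it alone needs 3 colors.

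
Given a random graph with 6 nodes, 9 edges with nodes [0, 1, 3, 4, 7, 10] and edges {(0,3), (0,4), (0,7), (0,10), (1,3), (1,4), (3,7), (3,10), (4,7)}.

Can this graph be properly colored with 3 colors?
Yes, G is 3-colorable

A valid 3-coloring: color 1: [0, 1]; color 2: [3, 4]; color 3: [7, 10].
(χ(G) = 3 ≤ 3.)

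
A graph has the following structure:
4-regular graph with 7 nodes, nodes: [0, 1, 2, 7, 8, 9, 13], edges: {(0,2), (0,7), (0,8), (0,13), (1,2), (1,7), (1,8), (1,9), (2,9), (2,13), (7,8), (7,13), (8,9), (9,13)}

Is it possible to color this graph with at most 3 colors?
Suppose a proper 3-coloring c exists. The clique [0, 2, 13] takes 3 distinct colors; by symmetry let c(0) = 1, c(2) = 2, c(13) = 3.
- Vertex 7: neighbors [0, 13] already have colors [1, 3] ⇒ c(7) = 2.
- Vertex 8: neighbors [0, 7] already have colors [1, 2] ⇒ c(8) = 3.
- Vertex 1: neighbors [2, 8] already have colors [2, 3] ⇒ c(1) = 1.
- Vertex 9: neighbors [1, 2, 8] already have colors [1, 2, 3] — all 3 colors blocked. Contradiction.
The forced assignments end in a contradiction, so G has no proper 3-coloring (χ ≥ 4).

No, G is not 3-colorable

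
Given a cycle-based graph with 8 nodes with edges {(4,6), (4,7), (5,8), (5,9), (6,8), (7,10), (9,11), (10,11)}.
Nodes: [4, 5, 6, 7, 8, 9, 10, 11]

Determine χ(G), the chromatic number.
Clique number ω(G) = 2 (lower bound: χ ≥ ω).
The graph is bipartite (no odd cycle), so 2 colors suffice: χ(G) = 2.
A valid 2-coloring: color 1: [4, 8, 9, 10]; color 2: [5, 6, 7, 11].

χ(G) = 2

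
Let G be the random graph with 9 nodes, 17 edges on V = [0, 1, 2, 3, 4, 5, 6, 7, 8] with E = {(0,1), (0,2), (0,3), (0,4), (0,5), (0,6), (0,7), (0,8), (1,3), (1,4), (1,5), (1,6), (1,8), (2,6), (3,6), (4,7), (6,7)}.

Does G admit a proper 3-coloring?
No, G is not 3-colorable

The clique on vertices [0, 1, 3, 6] has size 4 > 3, so it alone needs 4 colors.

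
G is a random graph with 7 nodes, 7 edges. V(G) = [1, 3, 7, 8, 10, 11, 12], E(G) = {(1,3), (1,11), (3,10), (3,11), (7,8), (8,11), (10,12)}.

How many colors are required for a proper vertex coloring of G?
χ(G) = 3

Clique number ω(G) = 3 (lower bound: χ ≥ ω).
The clique on [1, 3, 11] has size 3, forcing χ ≥ 3, and the coloring below uses 3 colors, so χ(G) = 3.
A valid 3-coloring: color 1: [3, 8, 12]; color 2: [7, 10, 11]; color 3: [1].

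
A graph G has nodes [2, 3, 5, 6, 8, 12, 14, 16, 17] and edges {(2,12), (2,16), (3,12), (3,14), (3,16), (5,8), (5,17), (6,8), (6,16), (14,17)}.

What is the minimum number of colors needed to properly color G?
Clique number ω(G) = 2 (lower bound: χ ≥ ω).
Odd cycle [14, 17, 5, 8, 6, 16, 2, 12, 3] needs 3 colors (χ ≥ 3).
The coloring below uses 3 colors, so χ(G) = 3.
A valid 3-coloring: color 1: [2, 3, 8, 17]; color 2: [5, 12, 14, 16]; color 3: [6].

χ(G) = 3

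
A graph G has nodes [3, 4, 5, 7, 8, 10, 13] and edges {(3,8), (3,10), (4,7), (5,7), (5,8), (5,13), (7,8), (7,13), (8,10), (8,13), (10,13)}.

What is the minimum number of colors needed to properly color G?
χ(G) = 4

Clique number ω(G) = 4 (lower bound: χ ≥ ω).
The clique on [5, 7, 8, 13] has size 4, forcing χ ≥ 4, and the coloring below uses 4 colors, so χ(G) = 4.
A valid 4-coloring: color 1: [4, 8]; color 2: [7, 10]; color 3: [3, 13]; color 4: [5].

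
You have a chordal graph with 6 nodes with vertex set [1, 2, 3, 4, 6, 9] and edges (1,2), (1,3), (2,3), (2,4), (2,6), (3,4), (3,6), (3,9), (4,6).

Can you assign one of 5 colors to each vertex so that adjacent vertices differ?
A valid 5-coloring: color 1: [3]; color 2: [2, 9]; color 3: [1, 6]; color 4: [4].
(χ(G) = 4 ≤ 5.)

Yes, G is 5-colorable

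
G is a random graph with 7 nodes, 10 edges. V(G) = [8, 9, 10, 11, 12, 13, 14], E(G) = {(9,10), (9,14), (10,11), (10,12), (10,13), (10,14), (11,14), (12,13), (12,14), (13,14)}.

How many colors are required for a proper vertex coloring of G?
Clique number ω(G) = 4 (lower bound: χ ≥ ω).
The clique on [10, 12, 13, 14] has size 4, forcing χ ≥ 4, and the coloring below uses 4 colors, so χ(G) = 4.
A valid 4-coloring: color 1: [8, 14]; color 2: [10]; color 3: [9, 11, 13]; color 4: [12].

χ(G) = 4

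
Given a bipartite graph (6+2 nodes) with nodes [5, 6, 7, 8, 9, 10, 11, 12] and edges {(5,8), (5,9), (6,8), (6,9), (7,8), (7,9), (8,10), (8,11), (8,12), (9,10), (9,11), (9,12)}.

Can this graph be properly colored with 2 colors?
Yes, G is 2-colorable

A valid 2-coloring: color 1: [8, 9]; color 2: [5, 6, 7, 10, 11, 12].
(χ(G) = 2 ≤ 2.)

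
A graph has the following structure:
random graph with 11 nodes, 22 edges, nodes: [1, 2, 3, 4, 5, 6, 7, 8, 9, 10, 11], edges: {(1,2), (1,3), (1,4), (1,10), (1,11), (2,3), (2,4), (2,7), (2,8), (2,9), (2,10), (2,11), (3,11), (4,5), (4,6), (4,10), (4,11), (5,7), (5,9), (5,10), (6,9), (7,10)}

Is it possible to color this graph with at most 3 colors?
No, G is not 3-colorable

The clique on vertices [1, 2, 4, 10] has size 4 > 3, so it alone needs 4 colors.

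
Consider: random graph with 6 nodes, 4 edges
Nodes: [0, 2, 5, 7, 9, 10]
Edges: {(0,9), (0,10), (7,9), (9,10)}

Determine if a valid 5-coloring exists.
Yes, G is 5-colorable

A valid 5-coloring: color 1: [2, 5, 9]; color 2: [7, 10]; color 3: [0].
(χ(G) = 3 ≤ 5.)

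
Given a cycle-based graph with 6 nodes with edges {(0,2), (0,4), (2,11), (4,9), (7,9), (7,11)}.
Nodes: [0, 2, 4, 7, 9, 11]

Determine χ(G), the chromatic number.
χ(G) = 2

Clique number ω(G) = 2 (lower bound: χ ≥ ω).
The graph is bipartite (no odd cycle), so 2 colors suffice: χ(G) = 2.
A valid 2-coloring: color 1: [0, 9, 11]; color 2: [2, 4, 7].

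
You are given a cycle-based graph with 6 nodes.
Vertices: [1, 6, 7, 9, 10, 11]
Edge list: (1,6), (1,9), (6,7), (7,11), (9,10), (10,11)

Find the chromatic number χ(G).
Clique number ω(G) = 2 (lower bound: χ ≥ ω).
The graph is bipartite (no odd cycle), so 2 colors suffice: χ(G) = 2.
A valid 2-coloring: color 1: [1, 7, 10]; color 2: [6, 9, 11].

χ(G) = 2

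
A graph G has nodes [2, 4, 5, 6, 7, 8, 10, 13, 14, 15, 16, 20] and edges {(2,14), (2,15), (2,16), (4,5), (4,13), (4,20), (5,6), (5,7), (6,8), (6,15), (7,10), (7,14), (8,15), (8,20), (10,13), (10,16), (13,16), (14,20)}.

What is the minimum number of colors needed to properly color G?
Clique number ω(G) = 3 (lower bound: χ ≥ ω).
The clique on [6, 8, 15] has size 3, forcing χ ≥ 3, and the coloring below uses 3 colors, so χ(G) = 3.
A valid 3-coloring: color 1: [2, 6, 7, 13, 20]; color 2: [5, 14, 15, 16]; color 3: [4, 8, 10].

χ(G) = 3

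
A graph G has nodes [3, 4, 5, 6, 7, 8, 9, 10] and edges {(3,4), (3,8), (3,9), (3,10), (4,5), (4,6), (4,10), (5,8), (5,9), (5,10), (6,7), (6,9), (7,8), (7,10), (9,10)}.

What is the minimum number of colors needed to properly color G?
χ(G) = 3

Clique number ω(G) = 3 (lower bound: χ ≥ ω).
The clique on [3, 9, 10] has size 3, forcing χ ≥ 3, and the coloring below uses 3 colors, so χ(G) = 3.
A valid 3-coloring: color 1: [6, 8, 10]; color 2: [4, 7, 9]; color 3: [3, 5].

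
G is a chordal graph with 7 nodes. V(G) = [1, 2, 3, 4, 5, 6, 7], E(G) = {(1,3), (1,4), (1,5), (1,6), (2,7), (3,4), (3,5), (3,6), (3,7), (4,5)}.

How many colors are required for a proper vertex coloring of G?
Clique number ω(G) = 4 (lower bound: χ ≥ ω).
The clique on [1, 3, 4, 5] has size 4, forcing χ ≥ 4, and the coloring below uses 4 colors, so χ(G) = 4.
A valid 4-coloring: color 1: [2, 3]; color 2: [1, 7]; color 3: [4, 6]; color 4: [5].

χ(G) = 4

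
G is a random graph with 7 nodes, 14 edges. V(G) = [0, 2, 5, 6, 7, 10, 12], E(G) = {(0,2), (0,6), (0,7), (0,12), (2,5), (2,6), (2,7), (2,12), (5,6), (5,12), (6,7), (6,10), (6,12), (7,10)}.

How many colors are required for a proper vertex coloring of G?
Clique number ω(G) = 4 (lower bound: χ ≥ ω).
The clique on [0, 2, 6, 12] has size 4, forcing χ ≥ 4, and the coloring below uses 4 colors, so χ(G) = 4.
A valid 4-coloring: color 1: [6]; color 2: [2, 10]; color 3: [7, 12]; color 4: [0, 5].

χ(G) = 4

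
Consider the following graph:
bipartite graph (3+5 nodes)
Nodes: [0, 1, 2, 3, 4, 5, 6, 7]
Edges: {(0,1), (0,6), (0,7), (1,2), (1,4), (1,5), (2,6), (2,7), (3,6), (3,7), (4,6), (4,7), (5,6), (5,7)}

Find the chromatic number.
χ(G) = 2

Clique number ω(G) = 2 (lower bound: χ ≥ ω).
The graph is bipartite (no odd cycle), so 2 colors suffice: χ(G) = 2.
A valid 2-coloring: color 1: [1, 6, 7]; color 2: [0, 2, 3, 4, 5].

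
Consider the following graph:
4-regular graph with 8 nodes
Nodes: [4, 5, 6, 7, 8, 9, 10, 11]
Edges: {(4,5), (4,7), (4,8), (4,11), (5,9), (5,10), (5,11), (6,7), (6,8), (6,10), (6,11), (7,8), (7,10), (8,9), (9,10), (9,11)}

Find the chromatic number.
χ(G) = 3

Clique number ω(G) = 3 (lower bound: χ ≥ ω).
The clique on [5, 9, 10] has size 3, forcing χ ≥ 3, and the coloring below uses 3 colors, so χ(G) = 3.
A valid 3-coloring: color 1: [4, 6, 9]; color 2: [5, 7]; color 3: [8, 10, 11].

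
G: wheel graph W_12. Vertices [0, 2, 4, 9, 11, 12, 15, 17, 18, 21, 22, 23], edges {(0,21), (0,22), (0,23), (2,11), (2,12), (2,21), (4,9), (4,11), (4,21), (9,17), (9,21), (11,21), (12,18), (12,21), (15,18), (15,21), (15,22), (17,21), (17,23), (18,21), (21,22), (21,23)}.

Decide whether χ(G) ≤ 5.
Yes, G is 5-colorable

A valid 5-coloring: color 1: [21]; color 2: [0, 4, 12, 15, 17]; color 3: [9, 11, 18, 22, 23]; color 4: [2].
(χ(G) = 4 ≤ 5.)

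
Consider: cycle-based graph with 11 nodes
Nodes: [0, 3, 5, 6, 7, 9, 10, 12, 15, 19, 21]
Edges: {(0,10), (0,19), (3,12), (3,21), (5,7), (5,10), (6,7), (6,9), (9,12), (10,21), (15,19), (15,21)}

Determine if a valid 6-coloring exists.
Yes, G is 6-colorable

A valid 6-coloring: color 1: [3, 7, 9, 10, 19]; color 2: [0, 5, 6, 12, 21]; color 3: [15].
(χ(G) = 3 ≤ 6.)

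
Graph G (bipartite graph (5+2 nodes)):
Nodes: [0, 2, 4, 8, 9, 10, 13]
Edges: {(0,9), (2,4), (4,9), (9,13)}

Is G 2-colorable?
A valid 2-coloring: color 1: [2, 8, 9, 10]; color 2: [0, 4, 13].
(χ(G) = 2 ≤ 2.)

Yes, G is 2-colorable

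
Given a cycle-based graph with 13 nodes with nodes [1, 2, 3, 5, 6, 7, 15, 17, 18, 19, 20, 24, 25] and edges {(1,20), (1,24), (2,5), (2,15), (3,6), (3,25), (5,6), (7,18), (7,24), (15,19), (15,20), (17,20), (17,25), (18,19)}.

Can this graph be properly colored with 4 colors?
A valid 4-coloring: color 1: [2, 6, 7, 19, 20, 25]; color 2: [3, 5, 15, 17, 18, 24]; color 3: [1].
(χ(G) = 3 ≤ 4.)

Yes, G is 4-colorable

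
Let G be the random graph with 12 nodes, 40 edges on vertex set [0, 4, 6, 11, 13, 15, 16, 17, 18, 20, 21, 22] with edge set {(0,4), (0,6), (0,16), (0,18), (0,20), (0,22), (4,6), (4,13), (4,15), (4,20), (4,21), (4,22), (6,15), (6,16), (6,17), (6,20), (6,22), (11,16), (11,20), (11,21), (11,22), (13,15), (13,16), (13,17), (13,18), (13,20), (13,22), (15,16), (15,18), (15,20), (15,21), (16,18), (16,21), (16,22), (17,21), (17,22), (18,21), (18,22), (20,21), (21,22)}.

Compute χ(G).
Clique number ω(G) = 4 (lower bound: χ ≥ ω).
Suppose a proper 4-coloring c exists. The clique [0, 4, 6, 20] takes 4 distinct colors; by symmetry let c(0) = 1, c(4) = 2, c(6) = 3, c(20) = 4.
- Vertex 22: neighbors [0, 4, 6] already have colors [1, 2, 3] ⇒ c(22) = 4.
- Vertex 16: neighbors [0, 6, 22] already have colors [1, 3, 4] ⇒ c(16) = 2.
- Vertex 15: neighbors [4, 6, 20] already have colors [2, 3, 4] ⇒ c(15) = 1.
- Vertex 21: neighbors [15, 4, 20] already have colors [1, 2, 4] ⇒ c(21) = 3.
- Vertex 18: neighbors [0, 16, 21, 22] already have colors [1, 2, 3, 4] — all 4 colors blocked. Contradiction.
The forced assignments end in a contradiction, so G has no proper 4-coloring (χ ≥ 5).
The coloring below uses 5 colors, so χ(G) = 5.
A valid 5-coloring: color 1: [20, 22]; color 2: [4, 16, 17]; color 3: [0, 13, 21]; color 4: [6, 11, 18]; color 5: [15].

χ(G) = 5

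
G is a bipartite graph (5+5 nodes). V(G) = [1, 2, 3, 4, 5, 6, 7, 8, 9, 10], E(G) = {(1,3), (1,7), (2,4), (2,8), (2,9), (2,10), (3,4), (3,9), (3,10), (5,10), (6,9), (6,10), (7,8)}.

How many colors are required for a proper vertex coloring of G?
χ(G) = 2

Clique number ω(G) = 2 (lower bound: χ ≥ ω).
The graph is bipartite (no odd cycle), so 2 colors suffice: χ(G) = 2.
A valid 2-coloring: color 1: [1, 4, 8, 9, 10]; color 2: [2, 3, 5, 6, 7].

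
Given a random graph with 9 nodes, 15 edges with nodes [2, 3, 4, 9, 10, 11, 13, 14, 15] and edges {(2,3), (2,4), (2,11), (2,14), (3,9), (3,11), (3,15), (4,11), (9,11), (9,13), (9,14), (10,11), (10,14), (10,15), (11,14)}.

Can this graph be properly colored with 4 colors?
Yes, G is 4-colorable

A valid 4-coloring: color 1: [11, 13, 15]; color 2: [2, 9, 10]; color 3: [3, 4, 14].
(χ(G) = 3 ≤ 4.)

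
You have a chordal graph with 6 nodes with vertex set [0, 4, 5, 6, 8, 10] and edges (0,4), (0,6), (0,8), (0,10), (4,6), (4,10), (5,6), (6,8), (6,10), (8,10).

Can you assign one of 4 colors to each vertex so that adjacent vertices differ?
Yes, G is 4-colorable

A valid 4-coloring: color 1: [6]; color 2: [5, 10]; color 3: [0]; color 4: [4, 8].
(χ(G) = 4 ≤ 4.)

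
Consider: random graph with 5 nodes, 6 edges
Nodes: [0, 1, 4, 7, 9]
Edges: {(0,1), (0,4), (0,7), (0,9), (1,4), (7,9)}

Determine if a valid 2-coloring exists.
The clique on vertices [0, 1, 4] has size 3 > 2, so it alone needs 3 colors.

No, G is not 2-colorable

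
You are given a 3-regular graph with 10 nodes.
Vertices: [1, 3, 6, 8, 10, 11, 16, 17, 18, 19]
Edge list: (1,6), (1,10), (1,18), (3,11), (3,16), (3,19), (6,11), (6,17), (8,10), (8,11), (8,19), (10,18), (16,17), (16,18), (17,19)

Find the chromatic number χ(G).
Clique number ω(G) = 3 (lower bound: χ ≥ ω).
The clique on [1, 10, 18] has size 3, forcing χ ≥ 3, and the coloring below uses 3 colors, so χ(G) = 3.
A valid 3-coloring: color 1: [1, 11, 16, 19]; color 2: [3, 6, 8, 18]; color 3: [10, 17].

χ(G) = 3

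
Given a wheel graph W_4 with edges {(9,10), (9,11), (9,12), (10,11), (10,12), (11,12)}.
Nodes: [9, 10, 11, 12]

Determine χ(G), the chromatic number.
χ(G) = 4

Clique number ω(G) = 4 (lower bound: χ ≥ ω).
The clique on [9, 10, 11, 12] has size 4, forcing χ ≥ 4, and the coloring below uses 4 colors, so χ(G) = 4.
A valid 4-coloring: color 1: [11]; color 2: [9]; color 3: [10]; color 4: [12].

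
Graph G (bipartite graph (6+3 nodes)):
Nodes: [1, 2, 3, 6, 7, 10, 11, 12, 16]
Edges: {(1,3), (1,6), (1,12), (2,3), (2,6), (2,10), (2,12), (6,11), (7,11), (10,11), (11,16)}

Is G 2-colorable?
A valid 2-coloring: color 1: [1, 2, 11]; color 2: [3, 6, 7, 10, 12, 16].
(χ(G) = 2 ≤ 2.)

Yes, G is 2-colorable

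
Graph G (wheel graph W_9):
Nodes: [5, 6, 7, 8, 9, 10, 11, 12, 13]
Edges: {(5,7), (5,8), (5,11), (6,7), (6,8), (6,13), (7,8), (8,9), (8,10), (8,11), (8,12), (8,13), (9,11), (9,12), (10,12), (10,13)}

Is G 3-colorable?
Yes, G is 3-colorable

A valid 3-coloring: color 1: [8]; color 2: [7, 11, 12, 13]; color 3: [5, 6, 9, 10].
(χ(G) = 3 ≤ 3.)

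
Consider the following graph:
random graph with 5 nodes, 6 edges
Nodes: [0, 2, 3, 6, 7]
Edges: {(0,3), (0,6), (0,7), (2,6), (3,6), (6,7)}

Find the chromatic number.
χ(G) = 3

Clique number ω(G) = 3 (lower bound: χ ≥ ω).
The clique on [0, 3, 6] has size 3, forcing χ ≥ 3, and the coloring below uses 3 colors, so χ(G) = 3.
A valid 3-coloring: color 1: [6]; color 2: [0, 2]; color 3: [3, 7].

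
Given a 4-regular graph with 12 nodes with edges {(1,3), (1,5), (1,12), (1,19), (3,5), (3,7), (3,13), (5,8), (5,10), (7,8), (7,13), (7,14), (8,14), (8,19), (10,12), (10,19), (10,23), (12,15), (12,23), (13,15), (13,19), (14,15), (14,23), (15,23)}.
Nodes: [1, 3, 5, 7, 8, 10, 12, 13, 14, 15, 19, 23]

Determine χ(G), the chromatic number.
Clique number ω(G) = 3 (lower bound: χ ≥ ω).
Suppose a proper 3-coloring c exists. The clique [1, 3, 5] takes 3 distinct colors; by symmetry let c(1) = 1, c(3) = 2, c(5) = 3.
- Vertex 7: neighbors [3] already have colors [2]; try each remaining color.
- Case c(7) = 1:
  - Vertex 8: neighbors [7, 5] already have colors [1, 3] ⇒ c(8) = 2.
  - Vertex 13: neighbors [7, 3] already have colors [1, 2] ⇒ c(13) = 3.
  - Vertex 19: neighbors [1, 8, 13] already have colors [1, 2, 3] — all 3 colors blocked. Contradiction.
- Case c(7) = 3:
  - Vertex 13: neighbors [3, 7] already have colors [2, 3] ⇒ c(13) = 1.
  - Vertex 10: neighbors [5] already have colors [3]; try each remaining color.
  - Case c(10) = 1:
    - Vertex 14: neighbors [7] already have colors [3]; try each remaining color.
    - Case c(14) = 1:
      - Vertex 8: neighbors [14, 5] already have colors [1, 3] ⇒ c(8) = 2.
      - Vertex 19: neighbors [1, 8] already have colors [1, 2] ⇒ c(19) = 3.
      - Vertex 12: neighbors [1] already have colors [1]; try each remaining color.
      - Case c(12) = 2:
        - Vertex 15: neighbors [13, 12] already have colors [1, 2] ⇒ c(15) = 3.
        - Vertex 23: neighbors [10, 12, 15] already have colors [1, 2, 3] — all 3 colors blocked. Contradiction.
      - Case c(12) = 3:
        - Vertex 15: neighbors [13, 12] already have colors [1, 3] ⇒ c(15) = 2.
        - Vertex 23: neighbors [10, 15, 12] already have colors [1, 2, 3] — all 3 colors blocked. Contradiction.
    - Case c(14) = 2:
      - Vertex 15: neighbors [13, 14] already have colors [1, 2] ⇒ c(15) = 3.
      - Vertex 23: neighbors [10, 14, 15] already have colors [1, 2, 3] — all 3 colors blocked. Contradiction.
  - Case c(10) = 2:
    - Vertex 12: neighbors [1, 10] already have colors [1, 2] ⇒ c(12) = 3.
    - Vertex 15: neighbors [13, 12] already have colors [1, 3] ⇒ c(15) = 2.
    - Vertex 14: neighbors [15, 7] already have colors [2, 3] ⇒ c(14) = 1.
    - Vertex 23: neighbors [14, 10, 12] already have colors [1, 2, 3] — all 3 colors blocked. Contradiction.
Every case ends in a contradiction, so G has no proper 3-coloring (χ ≥ 4).
The coloring below uses 4 colors, so χ(G) = 4.
A valid 4-coloring: color 1: [1, 7, 10, 15]; color 2: [5, 12, 14, 19]; color 3: [8, 13, 23]; color 4: [3].

χ(G) = 4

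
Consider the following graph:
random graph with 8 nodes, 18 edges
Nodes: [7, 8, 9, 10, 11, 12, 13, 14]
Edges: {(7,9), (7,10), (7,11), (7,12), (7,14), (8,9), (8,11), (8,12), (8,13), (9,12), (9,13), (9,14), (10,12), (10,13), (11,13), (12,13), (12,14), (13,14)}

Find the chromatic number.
Clique number ω(G) = 4 (lower bound: χ ≥ ω).
The clique on [8, 9, 12, 13] has size 4, forcing χ ≥ 4, and the coloring below uses 4 colors, so χ(G) = 4.
A valid 4-coloring: color 1: [11, 12]; color 2: [7, 13]; color 3: [9, 10]; color 4: [8, 14].

χ(G) = 4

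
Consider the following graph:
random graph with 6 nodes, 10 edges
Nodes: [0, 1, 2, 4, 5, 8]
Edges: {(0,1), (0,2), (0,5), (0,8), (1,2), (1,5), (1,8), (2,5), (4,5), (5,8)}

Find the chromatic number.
χ(G) = 4

Clique number ω(G) = 4 (lower bound: χ ≥ ω).
The clique on [0, 1, 5, 8] has size 4, forcing χ ≥ 4, and the coloring below uses 4 colors, so χ(G) = 4.
A valid 4-coloring: color 1: [5]; color 2: [1, 4]; color 3: [0]; color 4: [2, 8].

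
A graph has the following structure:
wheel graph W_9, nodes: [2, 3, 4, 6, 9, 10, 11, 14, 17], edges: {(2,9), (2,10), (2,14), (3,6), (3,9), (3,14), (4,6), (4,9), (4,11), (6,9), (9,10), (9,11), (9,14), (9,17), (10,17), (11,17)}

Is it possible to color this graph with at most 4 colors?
Yes, G is 4-colorable

A valid 4-coloring: color 1: [9]; color 2: [6, 10, 11, 14]; color 3: [2, 3, 4, 17].
(χ(G) = 3 ≤ 4.)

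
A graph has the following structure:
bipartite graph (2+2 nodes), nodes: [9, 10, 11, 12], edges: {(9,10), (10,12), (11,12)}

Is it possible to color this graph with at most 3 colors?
Yes, G is 3-colorable

A valid 3-coloring: color 1: [9, 12]; color 2: [10, 11].
(χ(G) = 2 ≤ 3.)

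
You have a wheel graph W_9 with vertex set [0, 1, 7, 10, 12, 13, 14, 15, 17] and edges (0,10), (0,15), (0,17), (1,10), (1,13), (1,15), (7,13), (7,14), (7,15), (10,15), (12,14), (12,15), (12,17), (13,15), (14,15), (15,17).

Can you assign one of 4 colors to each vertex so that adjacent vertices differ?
A valid 4-coloring: color 1: [15]; color 2: [10, 13, 14, 17]; color 3: [0, 1, 7, 12].
(χ(G) = 3 ≤ 4.)

Yes, G is 4-colorable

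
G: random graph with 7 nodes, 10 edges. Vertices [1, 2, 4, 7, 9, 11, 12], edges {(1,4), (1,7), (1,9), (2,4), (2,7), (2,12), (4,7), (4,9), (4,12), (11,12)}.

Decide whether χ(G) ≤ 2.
No, G is not 2-colorable

The clique on vertices [1, 4, 9] has size 3 > 2, so it alone needs 3 colors.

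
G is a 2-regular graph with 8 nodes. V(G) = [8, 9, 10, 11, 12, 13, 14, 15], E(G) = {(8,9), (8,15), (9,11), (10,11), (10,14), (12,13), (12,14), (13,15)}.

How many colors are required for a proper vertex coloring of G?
χ(G) = 2

Clique number ω(G) = 2 (lower bound: χ ≥ ω).
The graph is bipartite (no odd cycle), so 2 colors suffice: χ(G) = 2.
A valid 2-coloring: color 1: [8, 11, 13, 14]; color 2: [9, 10, 12, 15].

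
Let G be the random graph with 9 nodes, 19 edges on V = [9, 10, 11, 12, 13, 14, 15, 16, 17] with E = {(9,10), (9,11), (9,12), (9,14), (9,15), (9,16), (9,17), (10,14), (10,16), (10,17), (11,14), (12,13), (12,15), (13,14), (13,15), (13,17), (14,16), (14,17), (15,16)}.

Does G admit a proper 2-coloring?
The clique on vertices [9, 10, 14, 16] has size 4 > 2, so it alone needs 4 colors.

No, G is not 2-colorable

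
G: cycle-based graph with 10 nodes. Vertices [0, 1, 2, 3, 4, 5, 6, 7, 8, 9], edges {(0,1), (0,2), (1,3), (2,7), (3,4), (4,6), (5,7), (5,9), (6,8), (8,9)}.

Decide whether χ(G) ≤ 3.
A valid 3-coloring: color 1: [0, 3, 6, 7, 9]; color 2: [1, 2, 4, 5, 8].
(χ(G) = 2 ≤ 3.)

Yes, G is 3-colorable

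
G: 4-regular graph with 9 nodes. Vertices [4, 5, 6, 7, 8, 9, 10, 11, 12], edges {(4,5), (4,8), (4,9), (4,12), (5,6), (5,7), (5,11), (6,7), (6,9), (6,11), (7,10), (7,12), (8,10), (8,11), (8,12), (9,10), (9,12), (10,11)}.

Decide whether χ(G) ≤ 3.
Yes, G is 3-colorable

A valid 3-coloring: color 1: [5, 8, 9]; color 2: [6, 10, 12]; color 3: [4, 7, 11].
(χ(G) = 3 ≤ 3.)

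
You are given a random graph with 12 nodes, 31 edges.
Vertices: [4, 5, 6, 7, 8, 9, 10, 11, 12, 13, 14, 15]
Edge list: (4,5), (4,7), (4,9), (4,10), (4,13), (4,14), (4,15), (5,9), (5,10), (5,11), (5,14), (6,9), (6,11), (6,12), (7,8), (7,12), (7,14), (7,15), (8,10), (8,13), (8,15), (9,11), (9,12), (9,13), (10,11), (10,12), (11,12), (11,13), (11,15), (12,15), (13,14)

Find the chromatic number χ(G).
χ(G) = 4

Clique number ω(G) = 4 (lower bound: χ ≥ ω).
The clique on [6, 9, 11, 12] has size 4, forcing χ ≥ 4, and the coloring below uses 4 colors, so χ(G) = 4.
A valid 4-coloring: color 1: [4, 8, 11]; color 2: [7, 9, 10]; color 3: [5, 12, 13]; color 4: [6, 14, 15].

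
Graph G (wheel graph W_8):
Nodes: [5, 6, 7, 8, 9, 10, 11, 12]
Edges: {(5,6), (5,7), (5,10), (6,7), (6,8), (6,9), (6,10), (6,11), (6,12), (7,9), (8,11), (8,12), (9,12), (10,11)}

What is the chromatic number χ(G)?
Clique number ω(G) = 3 (lower bound: χ ≥ ω).
Odd cycle [11, 8, 12, 9, 7, 5, 10] needs 3 colors (χ ≥ 3).
Vertex 6 is adjacent to every vertex of [5, 7, 8, 9, 10, 11, 12], which already need 3 colors among themselves, so 6 needs a new color (χ ≥ 4).
The coloring below uses 4 colors, so χ(G) = 4.
A valid 4-coloring: color 1: [6]; color 2: [5, 11, 12]; color 3: [8, 9, 10]; color 4: [7].

χ(G) = 4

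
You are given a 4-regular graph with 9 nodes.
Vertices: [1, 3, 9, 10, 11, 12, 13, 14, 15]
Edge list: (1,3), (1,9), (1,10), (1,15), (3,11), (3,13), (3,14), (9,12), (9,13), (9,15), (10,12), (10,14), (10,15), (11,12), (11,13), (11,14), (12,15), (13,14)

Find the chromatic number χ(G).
χ(G) = 4

Clique number ω(G) = 4 (lower bound: χ ≥ ω).
The clique on [3, 11, 13, 14] has size 4, forcing χ ≥ 4, and the coloring below uses 4 colors, so χ(G) = 4.
A valid 4-coloring: color 1: [3, 9, 10]; color 2: [11, 15]; color 3: [1, 12, 14]; color 4: [13].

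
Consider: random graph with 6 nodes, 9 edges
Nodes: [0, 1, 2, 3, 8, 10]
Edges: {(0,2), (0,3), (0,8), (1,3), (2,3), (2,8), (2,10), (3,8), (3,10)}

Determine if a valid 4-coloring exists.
Yes, G is 4-colorable

A valid 4-coloring: color 1: [3]; color 2: [1, 2]; color 3: [0, 10]; color 4: [8].
(χ(G) = 4 ≤ 4.)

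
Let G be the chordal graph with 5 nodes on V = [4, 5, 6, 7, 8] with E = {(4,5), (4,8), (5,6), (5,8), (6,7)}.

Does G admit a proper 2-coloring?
No, G is not 2-colorable

The clique on vertices [4, 5, 8] has size 3 > 2, so it alone needs 3 colors.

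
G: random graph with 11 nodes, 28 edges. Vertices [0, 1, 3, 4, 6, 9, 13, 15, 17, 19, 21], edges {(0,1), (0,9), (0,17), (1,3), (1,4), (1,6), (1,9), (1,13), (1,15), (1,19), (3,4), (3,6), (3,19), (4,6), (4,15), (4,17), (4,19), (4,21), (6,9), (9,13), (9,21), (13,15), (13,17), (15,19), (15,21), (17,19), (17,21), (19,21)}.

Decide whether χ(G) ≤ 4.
A valid 4-coloring: color 1: [1, 21]; color 2: [4, 9]; color 3: [0, 6, 13, 19]; color 4: [3, 15, 17].
(χ(G) = 4 ≤ 4.)

Yes, G is 4-colorable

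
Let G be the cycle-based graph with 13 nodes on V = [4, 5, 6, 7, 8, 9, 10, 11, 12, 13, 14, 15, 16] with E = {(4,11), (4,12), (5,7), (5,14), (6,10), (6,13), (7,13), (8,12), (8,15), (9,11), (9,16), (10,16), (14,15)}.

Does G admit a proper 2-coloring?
Odd cycle [14, 15, 8, 12, 4, 11, 9, 16, 10, 6, 13, 7, 5] needs 3 colors (χ ≥ 3).
Hence χ(G) ≥ 3 > 2, so no proper 2-coloring exists.

No, G is not 2-colorable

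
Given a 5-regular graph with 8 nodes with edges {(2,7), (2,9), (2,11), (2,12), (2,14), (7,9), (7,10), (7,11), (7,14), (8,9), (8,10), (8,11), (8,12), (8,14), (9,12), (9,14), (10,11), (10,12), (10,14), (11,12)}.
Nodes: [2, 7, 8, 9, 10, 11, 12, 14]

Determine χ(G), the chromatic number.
Clique number ω(G) = 4 (lower bound: χ ≥ ω).
The clique on [8, 10, 11, 12] has size 4, forcing χ ≥ 4, and the coloring below uses 4 colors, so χ(G) = 4.
A valid 4-coloring: color 1: [7, 8]; color 2: [2, 10]; color 3: [12, 14]; color 4: [9, 11].

χ(G) = 4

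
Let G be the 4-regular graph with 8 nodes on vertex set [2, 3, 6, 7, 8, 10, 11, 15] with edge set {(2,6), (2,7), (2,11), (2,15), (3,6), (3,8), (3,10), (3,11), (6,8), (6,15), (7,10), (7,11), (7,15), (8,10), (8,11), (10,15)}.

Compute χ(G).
χ(G) = 4

Clique number ω(G) = 3 (lower bound: χ ≥ ω).
Suppose a proper 3-coloring c exists. The clique [2, 6, 15] takes 3 distinct colors; by symmetry let c(2) = 1, c(6) = 2, c(15) = 3.
- Vertex 7: neighbors [2, 15] already have colors [1, 3] ⇒ c(7) = 2.
- Vertex 10: neighbors [7, 15] already have colors [2, 3] ⇒ c(10) = 1.
- Vertex 3: neighbors [10, 6] already have colors [1, 2] ⇒ c(3) = 3.
- Vertex 8: neighbors [10, 6, 3] already have colors [1, 2, 3] — all 3 colors blocked. Contradiction.
The forced assignments end in a contradiction, so G has no proper 3-coloring (χ ≥ 4).
The coloring below uses 4 colors, so χ(G) = 4.
A valid 4-coloring: color 1: [11, 15]; color 2: [2, 8]; color 3: [3, 7]; color 4: [6, 10].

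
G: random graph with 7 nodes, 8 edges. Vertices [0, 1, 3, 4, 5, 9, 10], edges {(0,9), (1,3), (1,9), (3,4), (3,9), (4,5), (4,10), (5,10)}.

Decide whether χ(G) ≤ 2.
The clique on vertices [4, 5, 10] has size 3 > 2, so it alone needs 3 colors.

No, G is not 2-colorable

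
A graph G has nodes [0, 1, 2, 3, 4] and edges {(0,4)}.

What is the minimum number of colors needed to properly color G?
χ(G) = 2

Clique number ω(G) = 2 (lower bound: χ ≥ ω).
The graph is bipartite (no odd cycle), so 2 colors suffice: χ(G) = 2.
A valid 2-coloring: color 1: [1, 2, 3, 4]; color 2: [0].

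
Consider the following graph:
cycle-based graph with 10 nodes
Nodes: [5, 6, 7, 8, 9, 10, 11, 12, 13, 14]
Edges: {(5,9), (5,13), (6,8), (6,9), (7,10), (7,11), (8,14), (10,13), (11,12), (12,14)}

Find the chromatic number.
χ(G) = 2

Clique number ω(G) = 2 (lower bound: χ ≥ ω).
The graph is bipartite (no odd cycle), so 2 colors suffice: χ(G) = 2.
A valid 2-coloring: color 1: [5, 6, 10, 11, 14]; color 2: [7, 8, 9, 12, 13].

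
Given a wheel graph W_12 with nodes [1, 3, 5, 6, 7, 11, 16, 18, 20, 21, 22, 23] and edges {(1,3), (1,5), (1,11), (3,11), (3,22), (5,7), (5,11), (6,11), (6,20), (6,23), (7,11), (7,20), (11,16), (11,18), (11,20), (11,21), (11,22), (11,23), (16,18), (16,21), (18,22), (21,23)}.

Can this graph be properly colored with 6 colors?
A valid 6-coloring: color 1: [11]; color 2: [1, 6, 7, 16, 22]; color 3: [3, 5, 18, 20, 21]; color 4: [23].
(χ(G) = 4 ≤ 6.)

Yes, G is 6-colorable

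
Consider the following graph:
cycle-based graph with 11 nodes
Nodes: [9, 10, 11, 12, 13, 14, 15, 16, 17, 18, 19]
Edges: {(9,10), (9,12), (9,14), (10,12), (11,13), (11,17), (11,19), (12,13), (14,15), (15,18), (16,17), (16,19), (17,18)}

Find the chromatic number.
Clique number ω(G) = 3 (lower bound: χ ≥ ω).
The clique on [9, 10, 12] has size 3, forcing χ ≥ 3, and the coloring below uses 3 colors, so χ(G) = 3.
A valid 3-coloring: color 1: [9, 13, 15, 17, 19]; color 2: [11, 12, 14, 16, 18]; color 3: [10].

χ(G) = 3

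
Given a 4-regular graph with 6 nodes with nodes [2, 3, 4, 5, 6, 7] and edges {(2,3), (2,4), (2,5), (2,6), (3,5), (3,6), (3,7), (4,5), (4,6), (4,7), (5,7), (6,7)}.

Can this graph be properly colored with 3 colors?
Yes, G is 3-colorable

A valid 3-coloring: color 1: [3, 4]; color 2: [5, 6]; color 3: [2, 7].
(χ(G) = 3 ≤ 3.)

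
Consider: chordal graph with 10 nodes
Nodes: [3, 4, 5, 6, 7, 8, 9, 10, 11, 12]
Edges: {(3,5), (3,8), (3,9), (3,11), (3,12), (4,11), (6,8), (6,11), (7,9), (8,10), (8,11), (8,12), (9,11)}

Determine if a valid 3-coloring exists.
A valid 3-coloring: color 1: [5, 7, 10, 11, 12]; color 2: [4, 8, 9]; color 3: [3, 6].
(χ(G) = 3 ≤ 3.)

Yes, G is 3-colorable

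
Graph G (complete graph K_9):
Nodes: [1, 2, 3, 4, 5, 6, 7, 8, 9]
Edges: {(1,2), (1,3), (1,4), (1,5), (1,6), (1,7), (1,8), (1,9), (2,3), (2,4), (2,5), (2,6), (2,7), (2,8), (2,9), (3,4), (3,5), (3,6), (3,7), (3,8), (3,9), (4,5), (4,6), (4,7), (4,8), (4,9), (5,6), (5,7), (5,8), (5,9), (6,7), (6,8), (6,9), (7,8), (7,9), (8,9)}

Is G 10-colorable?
Yes, G is 10-colorable

A valid 10-coloring: color 1: [1]; color 2: [2]; color 3: [6]; color 4: [5]; color 5: [8]; color 6: [3]; color 7: [7]; color 8: [9]; color 9: [4].
(χ(G) = 9 ≤ 10.)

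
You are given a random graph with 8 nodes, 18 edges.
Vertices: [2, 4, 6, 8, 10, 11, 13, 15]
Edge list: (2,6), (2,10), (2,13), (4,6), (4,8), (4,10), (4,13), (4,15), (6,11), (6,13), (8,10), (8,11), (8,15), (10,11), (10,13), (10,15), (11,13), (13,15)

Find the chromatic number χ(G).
χ(G) = 4

Clique number ω(G) = 4 (lower bound: χ ≥ ω).
The clique on [4, 8, 10, 15] has size 4, forcing χ ≥ 4, and the coloring below uses 4 colors, so χ(G) = 4.
A valid 4-coloring: color 1: [8, 13]; color 2: [6, 10]; color 3: [2, 4, 11]; color 4: [15].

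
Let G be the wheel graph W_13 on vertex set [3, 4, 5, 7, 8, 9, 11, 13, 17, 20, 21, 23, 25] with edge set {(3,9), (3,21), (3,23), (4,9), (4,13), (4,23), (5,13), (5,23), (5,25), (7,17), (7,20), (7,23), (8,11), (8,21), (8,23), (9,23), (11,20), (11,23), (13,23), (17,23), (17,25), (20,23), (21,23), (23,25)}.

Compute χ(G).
χ(G) = 3

Clique number ω(G) = 3 (lower bound: χ ≥ ω).
The clique on [3, 9, 23] has size 3, forcing χ ≥ 3, and the coloring below uses 3 colors, so χ(G) = 3.
A valid 3-coloring: color 1: [23]; color 2: [7, 9, 11, 13, 21, 25]; color 3: [3, 4, 5, 8, 17, 20].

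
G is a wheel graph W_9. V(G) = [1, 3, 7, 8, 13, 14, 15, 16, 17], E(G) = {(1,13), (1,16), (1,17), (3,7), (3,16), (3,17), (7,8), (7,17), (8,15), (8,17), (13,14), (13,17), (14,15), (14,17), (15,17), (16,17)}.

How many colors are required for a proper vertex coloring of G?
χ(G) = 3

Clique number ω(G) = 3 (lower bound: χ ≥ ω).
The clique on [1, 16, 17] has size 3, forcing χ ≥ 3, and the coloring below uses 3 colors, so χ(G) = 3.
A valid 3-coloring: color 1: [17]; color 2: [1, 3, 8, 14]; color 3: [7, 13, 15, 16].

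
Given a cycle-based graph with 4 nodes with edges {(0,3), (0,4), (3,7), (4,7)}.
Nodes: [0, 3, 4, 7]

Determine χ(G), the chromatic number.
χ(G) = 2

Clique number ω(G) = 2 (lower bound: χ ≥ ω).
The graph is bipartite (no odd cycle), so 2 colors suffice: χ(G) = 2.
A valid 2-coloring: color 1: [0, 7]; color 2: [3, 4].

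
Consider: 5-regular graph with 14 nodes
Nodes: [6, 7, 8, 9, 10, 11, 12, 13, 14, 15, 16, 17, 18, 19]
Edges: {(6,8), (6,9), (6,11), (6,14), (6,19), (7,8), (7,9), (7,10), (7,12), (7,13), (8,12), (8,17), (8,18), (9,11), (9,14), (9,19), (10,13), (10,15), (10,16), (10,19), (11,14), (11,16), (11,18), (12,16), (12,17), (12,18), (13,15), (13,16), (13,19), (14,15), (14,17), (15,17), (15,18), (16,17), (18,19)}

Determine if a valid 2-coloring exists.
The clique on vertices [6, 9, 11, 14] has size 4 > 2, so it alone needs 4 colors.

No, G is not 2-colorable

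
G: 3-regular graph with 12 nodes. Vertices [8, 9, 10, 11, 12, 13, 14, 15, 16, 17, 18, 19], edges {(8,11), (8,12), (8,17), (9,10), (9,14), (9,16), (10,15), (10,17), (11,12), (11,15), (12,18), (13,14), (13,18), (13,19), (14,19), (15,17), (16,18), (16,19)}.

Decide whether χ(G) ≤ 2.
The clique on vertices [8, 11, 12] has size 3 > 2, so it alone needs 3 colors.

No, G is not 2-colorable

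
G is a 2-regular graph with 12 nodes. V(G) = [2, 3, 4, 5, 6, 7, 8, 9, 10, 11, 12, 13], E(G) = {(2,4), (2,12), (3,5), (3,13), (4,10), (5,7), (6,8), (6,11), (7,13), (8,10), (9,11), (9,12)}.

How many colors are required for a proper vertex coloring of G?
χ(G) = 2

Clique number ω(G) = 2 (lower bound: χ ≥ ω).
The graph is bipartite (no odd cycle), so 2 colors suffice: χ(G) = 2.
A valid 2-coloring: color 1: [3, 4, 7, 8, 11, 12]; color 2: [2, 5, 6, 9, 10, 13].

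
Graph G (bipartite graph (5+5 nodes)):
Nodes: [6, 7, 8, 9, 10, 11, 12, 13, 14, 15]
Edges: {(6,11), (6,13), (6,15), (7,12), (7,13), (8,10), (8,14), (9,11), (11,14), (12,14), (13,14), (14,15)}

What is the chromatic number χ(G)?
χ(G) = 2

Clique number ω(G) = 2 (lower bound: χ ≥ ω).
The graph is bipartite (no odd cycle), so 2 colors suffice: χ(G) = 2.
A valid 2-coloring: color 1: [6, 7, 9, 10, 14]; color 2: [8, 11, 12, 13, 15].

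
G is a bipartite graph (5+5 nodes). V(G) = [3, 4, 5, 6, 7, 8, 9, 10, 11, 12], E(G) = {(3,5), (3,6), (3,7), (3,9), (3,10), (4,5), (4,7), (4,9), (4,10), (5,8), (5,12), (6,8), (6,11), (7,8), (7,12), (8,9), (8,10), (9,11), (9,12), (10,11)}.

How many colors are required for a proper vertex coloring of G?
χ(G) = 2

Clique number ω(G) = 2 (lower bound: χ ≥ ω).
The graph is bipartite (no odd cycle), so 2 colors suffice: χ(G) = 2.
A valid 2-coloring: color 1: [3, 4, 8, 11, 12]; color 2: [5, 6, 7, 9, 10].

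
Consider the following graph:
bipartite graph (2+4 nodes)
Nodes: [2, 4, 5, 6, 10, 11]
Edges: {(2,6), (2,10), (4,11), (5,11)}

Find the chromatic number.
χ(G) = 2

Clique number ω(G) = 2 (lower bound: χ ≥ ω).
The graph is bipartite (no odd cycle), so 2 colors suffice: χ(G) = 2.
A valid 2-coloring: color 1: [2, 11]; color 2: [4, 5, 6, 10].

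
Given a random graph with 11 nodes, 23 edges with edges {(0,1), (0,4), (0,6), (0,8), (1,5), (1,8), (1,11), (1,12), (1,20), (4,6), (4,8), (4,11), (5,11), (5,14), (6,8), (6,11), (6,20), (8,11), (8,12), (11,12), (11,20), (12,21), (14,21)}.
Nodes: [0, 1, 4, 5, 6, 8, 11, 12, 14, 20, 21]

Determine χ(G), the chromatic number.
Clique number ω(G) = 4 (lower bound: χ ≥ ω).
The clique on [0, 4, 6, 8] has size 4, forcing χ ≥ 4, and the coloring below uses 4 colors, so χ(G) = 4.
A valid 4-coloring: color 1: [0, 11, 14]; color 2: [5, 8, 20, 21]; color 3: [1, 6]; color 4: [4, 12].

χ(G) = 4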